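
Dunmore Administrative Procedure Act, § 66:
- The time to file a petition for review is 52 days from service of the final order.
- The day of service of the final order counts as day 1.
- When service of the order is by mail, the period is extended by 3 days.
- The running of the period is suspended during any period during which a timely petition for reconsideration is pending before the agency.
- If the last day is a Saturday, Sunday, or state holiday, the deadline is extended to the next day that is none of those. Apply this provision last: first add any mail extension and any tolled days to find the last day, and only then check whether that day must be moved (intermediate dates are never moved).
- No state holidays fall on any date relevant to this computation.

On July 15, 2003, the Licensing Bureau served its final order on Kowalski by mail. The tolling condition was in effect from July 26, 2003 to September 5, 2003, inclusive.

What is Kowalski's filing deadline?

October 20, 2003

Counting July 15, 2003 as day 1, day 52 is September 4, 2003.
Service was by mail, adding 3 days: September 4, 2003 + 3 days = September 7, 2003.
From July 26, 2003 through September 5, 2003 inclusive is 42 days; tolling adds 42 days: September 7, 2003 + 42 days = October 19, 2003.
October 19, 2003 is Sunday. The next qualifying day is October 20, 2003.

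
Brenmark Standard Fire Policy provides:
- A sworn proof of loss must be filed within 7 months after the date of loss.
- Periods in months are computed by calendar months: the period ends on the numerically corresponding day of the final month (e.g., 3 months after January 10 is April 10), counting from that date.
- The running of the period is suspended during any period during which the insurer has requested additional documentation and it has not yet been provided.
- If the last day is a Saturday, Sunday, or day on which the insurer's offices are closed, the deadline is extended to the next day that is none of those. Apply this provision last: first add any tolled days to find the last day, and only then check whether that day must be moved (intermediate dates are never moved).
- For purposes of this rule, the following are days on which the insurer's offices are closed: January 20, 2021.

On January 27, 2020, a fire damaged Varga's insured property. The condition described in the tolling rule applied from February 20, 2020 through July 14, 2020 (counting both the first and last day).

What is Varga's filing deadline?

7 months after January 27, 2020 is August 27, 2020.
From February 20, 2020 through July 14, 2020 inclusive is 146 days; tolling adds 146 days: August 27, 2020 + 146 days = January 20, 2021.
January 20, 2021 is a listed holiday. The next qualifying day is January 21, 2021.

January 21, 2021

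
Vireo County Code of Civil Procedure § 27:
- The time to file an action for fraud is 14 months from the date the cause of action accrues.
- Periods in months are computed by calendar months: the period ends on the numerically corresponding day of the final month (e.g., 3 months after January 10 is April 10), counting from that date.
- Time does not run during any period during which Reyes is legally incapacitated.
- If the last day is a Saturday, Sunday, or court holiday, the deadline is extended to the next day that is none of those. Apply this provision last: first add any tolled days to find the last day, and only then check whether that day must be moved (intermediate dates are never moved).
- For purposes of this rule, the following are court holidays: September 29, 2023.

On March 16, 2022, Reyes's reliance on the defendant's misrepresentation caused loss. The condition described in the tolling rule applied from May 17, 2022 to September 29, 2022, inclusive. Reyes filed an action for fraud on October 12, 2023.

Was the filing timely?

14 months after March 16, 2022 is May 16, 2023.
From May 17, 2022 through September 29, 2022 inclusive is 136 days; tolling adds 136 days: May 16, 2023 + 136 days = September 29, 2023.
September 29, 2023 is a listed holiday; September 30, 2023 is Saturday; October 1, 2023 is Sunday. The next qualifying day is October 2, 2023.
The deadline is October 2, 2023; the filing on October 12, 2023 is after that date.

No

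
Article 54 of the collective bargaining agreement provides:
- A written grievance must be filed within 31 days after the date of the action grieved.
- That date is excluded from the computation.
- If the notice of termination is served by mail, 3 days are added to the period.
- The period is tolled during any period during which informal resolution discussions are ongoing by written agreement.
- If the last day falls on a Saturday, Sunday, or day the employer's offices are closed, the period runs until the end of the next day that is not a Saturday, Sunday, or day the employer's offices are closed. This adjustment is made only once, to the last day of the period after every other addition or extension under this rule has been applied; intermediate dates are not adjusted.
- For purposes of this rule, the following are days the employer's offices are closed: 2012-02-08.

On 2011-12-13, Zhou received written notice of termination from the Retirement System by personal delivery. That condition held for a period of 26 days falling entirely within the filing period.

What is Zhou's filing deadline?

February 9, 2012

31 days after 2011-12-13 is January 13, 2012.
Service was not by mail, so no mail extension applies.
Tolling adds 26 days: January 13, 2012 + 26 days = February 8, 2012.
February 8, 2012 is a listed holiday. The next qualifying day is February 9, 2012.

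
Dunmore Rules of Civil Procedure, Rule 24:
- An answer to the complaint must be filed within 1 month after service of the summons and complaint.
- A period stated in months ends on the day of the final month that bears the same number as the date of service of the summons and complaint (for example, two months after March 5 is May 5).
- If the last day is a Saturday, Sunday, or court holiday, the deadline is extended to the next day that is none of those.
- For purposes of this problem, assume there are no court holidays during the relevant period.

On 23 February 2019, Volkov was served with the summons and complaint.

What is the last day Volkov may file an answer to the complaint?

1 month after 23 February 2019 is March 23, 2019.
March 23, 2019 is Saturday; March 24, 2019 is Sunday. The next qualifying day is March 25, 2019.

March 25, 2019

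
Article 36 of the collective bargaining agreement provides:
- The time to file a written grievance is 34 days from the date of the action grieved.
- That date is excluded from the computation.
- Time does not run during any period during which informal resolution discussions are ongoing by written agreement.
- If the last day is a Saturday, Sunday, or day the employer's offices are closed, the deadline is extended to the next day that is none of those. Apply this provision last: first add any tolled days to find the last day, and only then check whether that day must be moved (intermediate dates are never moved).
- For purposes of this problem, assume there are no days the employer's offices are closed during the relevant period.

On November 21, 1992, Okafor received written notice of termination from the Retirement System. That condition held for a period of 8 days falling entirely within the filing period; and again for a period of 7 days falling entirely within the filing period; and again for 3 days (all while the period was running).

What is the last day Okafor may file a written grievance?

34 days after November 21, 1992 is December 25, 1992.
Tolling adds 8 days: December 25, 1992 + 8 days = January 2, 1993.
Tolling adds 7 days: January 2, 1993 + 7 days = January 9, 1993.
Tolling adds 3 days: January 9, 1993 + 3 days = January 12, 1993.
January 12, 1993 is a Tuesday and not a day the employer's offices are closed, so no extension applies.

January 12, 1993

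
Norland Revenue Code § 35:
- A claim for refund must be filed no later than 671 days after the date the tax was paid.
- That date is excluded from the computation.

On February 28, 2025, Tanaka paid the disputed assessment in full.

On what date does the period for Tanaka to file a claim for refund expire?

December 31, 2026

671 days after February 28, 2025 is December 31, 2026.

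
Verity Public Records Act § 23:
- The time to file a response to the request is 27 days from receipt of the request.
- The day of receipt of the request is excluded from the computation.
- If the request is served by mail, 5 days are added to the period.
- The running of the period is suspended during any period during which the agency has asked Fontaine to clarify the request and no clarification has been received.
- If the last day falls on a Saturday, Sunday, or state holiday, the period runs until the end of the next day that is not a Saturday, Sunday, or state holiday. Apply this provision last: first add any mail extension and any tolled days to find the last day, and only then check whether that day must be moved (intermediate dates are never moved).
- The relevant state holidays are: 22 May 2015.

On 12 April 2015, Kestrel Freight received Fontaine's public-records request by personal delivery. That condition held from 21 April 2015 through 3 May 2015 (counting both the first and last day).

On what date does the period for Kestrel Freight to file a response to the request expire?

27 days after 12 April 2015 is May 9, 2015.
Service was not by mail, so no mail extension applies.
From April 21, 2015 through May 3, 2015 inclusive is 13 days; tolling adds 13 days: May 9, 2015 + 13 days = May 22, 2015.
May 22, 2015 is a listed holiday; May 23, 2015 is Saturday; May 24, 2015 is Sunday. The next qualifying day is May 25, 2015.

May 25, 2015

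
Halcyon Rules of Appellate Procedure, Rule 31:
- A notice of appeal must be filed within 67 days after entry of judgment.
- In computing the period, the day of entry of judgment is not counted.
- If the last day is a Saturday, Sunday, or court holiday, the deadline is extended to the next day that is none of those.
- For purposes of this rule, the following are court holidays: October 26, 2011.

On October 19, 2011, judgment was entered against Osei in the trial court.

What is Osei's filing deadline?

December 26, 2011

67 days after October 19, 2011 is December 25, 2011.
December 25, 2011 is Sunday. The next qualifying day is December 26, 2011.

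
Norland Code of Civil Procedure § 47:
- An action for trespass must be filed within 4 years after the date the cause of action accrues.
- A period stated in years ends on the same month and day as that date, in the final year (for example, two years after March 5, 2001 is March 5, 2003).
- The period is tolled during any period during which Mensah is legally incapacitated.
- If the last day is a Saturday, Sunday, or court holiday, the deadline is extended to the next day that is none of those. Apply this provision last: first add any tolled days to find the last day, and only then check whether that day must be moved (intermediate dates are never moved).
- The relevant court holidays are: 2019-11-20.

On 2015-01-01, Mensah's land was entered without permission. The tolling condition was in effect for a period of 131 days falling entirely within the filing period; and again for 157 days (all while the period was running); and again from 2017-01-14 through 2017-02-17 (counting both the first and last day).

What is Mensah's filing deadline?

4 years after 2015-01-01 is January 1, 2019.
Tolling adds 131 days: January 1, 2019 + 131 days = May 12, 2019.
Tolling adds 157 days: May 12, 2019 + 157 days = October 16, 2019.
From January 14, 2017 through February 17, 2017 inclusive is 35 days; tolling adds 35 days: October 16, 2019 + 35 days = November 20, 2019.
November 20, 2019 is a listed holiday. The next qualifying day is November 21, 2019.

November 21, 2019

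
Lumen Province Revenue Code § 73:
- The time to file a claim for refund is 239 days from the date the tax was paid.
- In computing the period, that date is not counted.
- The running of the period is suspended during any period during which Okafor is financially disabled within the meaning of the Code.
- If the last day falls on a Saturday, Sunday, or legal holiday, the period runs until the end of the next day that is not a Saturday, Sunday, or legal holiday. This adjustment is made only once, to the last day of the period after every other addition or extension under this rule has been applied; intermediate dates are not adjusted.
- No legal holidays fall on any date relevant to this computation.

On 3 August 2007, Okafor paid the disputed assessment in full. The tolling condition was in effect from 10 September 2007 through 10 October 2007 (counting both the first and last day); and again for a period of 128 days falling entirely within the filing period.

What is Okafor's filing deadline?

239 days after 3 August 2007 is March 29, 2008.
From September 10, 2007 through October 10, 2007 inclusive is 31 days; tolling adds 31 days: March 29, 2008 + 31 days = April 29, 2008.
Tolling adds 128 days: April 29, 2008 + 128 days = September 4, 2008.
September 4, 2008 is a Thursday and not a legal holiday, so no extension applies.

September 4, 2008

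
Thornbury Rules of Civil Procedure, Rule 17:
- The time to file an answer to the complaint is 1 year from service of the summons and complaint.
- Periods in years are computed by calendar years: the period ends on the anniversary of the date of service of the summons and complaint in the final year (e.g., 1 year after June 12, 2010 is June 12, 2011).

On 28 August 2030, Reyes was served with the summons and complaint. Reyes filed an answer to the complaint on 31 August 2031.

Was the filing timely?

No

1 year after 28 August 2030 is August 28, 2031.
The deadline is August 28, 2031; the filing on August 31, 2031 is after that date.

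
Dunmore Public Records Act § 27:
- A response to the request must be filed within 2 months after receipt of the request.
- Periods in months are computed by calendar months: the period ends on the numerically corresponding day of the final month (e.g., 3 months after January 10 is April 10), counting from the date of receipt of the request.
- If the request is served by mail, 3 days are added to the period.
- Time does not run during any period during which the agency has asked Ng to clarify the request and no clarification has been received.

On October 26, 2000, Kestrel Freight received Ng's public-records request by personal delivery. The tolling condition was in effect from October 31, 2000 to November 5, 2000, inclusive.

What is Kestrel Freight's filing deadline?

2 months after October 26, 2000 is December 26, 2000.
Service was not by mail, so no mail extension applies.
From October 31, 2000 through November 5, 2000 inclusive is 6 days; tolling adds 6 days: December 26, 2000 + 6 days = January 1, 2001.

January 1, 2001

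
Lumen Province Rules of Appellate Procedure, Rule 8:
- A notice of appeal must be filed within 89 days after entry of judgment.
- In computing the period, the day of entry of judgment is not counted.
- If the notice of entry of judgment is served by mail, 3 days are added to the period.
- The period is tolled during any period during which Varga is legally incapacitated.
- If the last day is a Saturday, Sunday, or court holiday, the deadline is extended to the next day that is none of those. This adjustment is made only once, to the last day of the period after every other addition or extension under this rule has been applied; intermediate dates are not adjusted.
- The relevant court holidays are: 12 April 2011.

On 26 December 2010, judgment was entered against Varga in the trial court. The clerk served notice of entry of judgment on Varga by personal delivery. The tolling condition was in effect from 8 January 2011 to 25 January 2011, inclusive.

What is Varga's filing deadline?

April 13, 2011

89 days after 26 December 2010 is March 25, 2011.
Service was not by mail, so no mail extension applies.
From January 8, 2011 through January 25, 2011 inclusive is 18 days; tolling adds 18 days: March 25, 2011 + 18 days = April 12, 2011.
April 12, 2011 is a listed holiday. The next qualifying day is April 13, 2011.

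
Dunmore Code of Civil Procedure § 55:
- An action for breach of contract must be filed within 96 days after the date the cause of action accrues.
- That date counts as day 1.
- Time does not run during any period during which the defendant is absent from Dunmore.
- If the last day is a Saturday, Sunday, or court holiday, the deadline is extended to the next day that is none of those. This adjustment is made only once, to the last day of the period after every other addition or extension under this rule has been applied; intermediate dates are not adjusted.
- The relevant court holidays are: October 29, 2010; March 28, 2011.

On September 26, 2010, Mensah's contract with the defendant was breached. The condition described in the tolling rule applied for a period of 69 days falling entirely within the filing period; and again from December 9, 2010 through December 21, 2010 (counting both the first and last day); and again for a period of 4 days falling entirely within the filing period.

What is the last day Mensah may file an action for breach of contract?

Counting September 26, 2010 as day 1, day 96 is December 30, 2010.
Tolling adds 69 days: December 30, 2010 + 69 days = March 9, 2011.
From December 9, 2010 through December 21, 2010 inclusive is 13 days; tolling adds 13 days: March 9, 2011 + 13 days = March 22, 2011.
Tolling adds 4 days: March 22, 2011 + 4 days = March 26, 2011.
March 26, 2011 is Saturday; March 27, 2011 is Sunday; March 28, 2011 is a listed holiday. The next qualifying day is March 29, 2011.

March 29, 2011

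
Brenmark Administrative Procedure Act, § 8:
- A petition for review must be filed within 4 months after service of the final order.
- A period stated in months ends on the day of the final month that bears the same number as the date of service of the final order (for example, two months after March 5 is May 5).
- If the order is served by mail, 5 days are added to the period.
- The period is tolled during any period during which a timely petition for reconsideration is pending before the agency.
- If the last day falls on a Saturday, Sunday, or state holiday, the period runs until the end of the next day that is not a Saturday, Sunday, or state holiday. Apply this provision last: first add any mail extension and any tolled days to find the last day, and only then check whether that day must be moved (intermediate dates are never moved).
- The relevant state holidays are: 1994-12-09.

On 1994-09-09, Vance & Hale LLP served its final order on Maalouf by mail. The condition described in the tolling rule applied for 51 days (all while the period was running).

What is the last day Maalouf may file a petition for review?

March 6, 1995

4 months after 1994-09-09 is January 9, 1995.
Service was by mail, adding 5 days: January 9, 1995 + 5 days = January 14, 1995.
Tolling adds 51 days: January 14, 1995 + 51 days = March 6, 1995.
March 6, 1995 is a Monday and not a state holiday, so no extension applies.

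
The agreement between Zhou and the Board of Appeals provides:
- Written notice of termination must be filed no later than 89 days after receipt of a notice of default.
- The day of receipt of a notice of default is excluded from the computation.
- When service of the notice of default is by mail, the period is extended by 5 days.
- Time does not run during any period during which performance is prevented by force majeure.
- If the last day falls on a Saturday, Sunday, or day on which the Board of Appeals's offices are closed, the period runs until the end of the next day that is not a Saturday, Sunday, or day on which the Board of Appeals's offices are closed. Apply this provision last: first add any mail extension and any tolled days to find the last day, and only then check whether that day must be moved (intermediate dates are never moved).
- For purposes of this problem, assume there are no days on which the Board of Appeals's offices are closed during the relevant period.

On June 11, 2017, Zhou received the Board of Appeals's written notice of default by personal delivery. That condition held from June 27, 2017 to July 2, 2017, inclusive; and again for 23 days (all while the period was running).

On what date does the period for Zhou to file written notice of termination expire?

89 days after June 11, 2017 is September 8, 2017.
Service was not by mail, so no mail extension applies.
From June 27, 2017 through July 2, 2017 inclusive is 6 days; tolling adds 6 days: September 8, 2017 + 6 days = September 14, 2017.
Tolling adds 23 days: September 14, 2017 + 23 days = October 7, 2017.
October 7, 2017 is Saturday; October 8, 2017 is Sunday. The next qualifying day is October 9, 2017.

October 9, 2017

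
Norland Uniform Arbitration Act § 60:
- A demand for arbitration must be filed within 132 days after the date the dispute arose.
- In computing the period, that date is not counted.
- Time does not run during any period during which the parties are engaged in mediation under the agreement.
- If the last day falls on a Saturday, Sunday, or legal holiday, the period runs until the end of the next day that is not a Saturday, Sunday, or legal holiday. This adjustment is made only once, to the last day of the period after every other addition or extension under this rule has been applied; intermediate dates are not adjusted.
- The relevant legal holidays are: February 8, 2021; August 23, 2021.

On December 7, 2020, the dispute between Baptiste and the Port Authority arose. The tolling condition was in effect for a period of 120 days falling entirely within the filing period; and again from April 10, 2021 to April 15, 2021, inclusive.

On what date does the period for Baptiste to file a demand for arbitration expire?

August 24, 2021

132 days after December 7, 2020 is April 18, 2021.
Tolling adds 120 days: April 18, 2021 + 120 days = August 16, 2021.
From April 10, 2021 through April 15, 2021 inclusive is 6 days; tolling adds 6 days: August 16, 2021 + 6 days = August 22, 2021.
August 22, 2021 is Sunday; August 23, 2021 is a listed holiday. The next qualifying day is August 24, 2021.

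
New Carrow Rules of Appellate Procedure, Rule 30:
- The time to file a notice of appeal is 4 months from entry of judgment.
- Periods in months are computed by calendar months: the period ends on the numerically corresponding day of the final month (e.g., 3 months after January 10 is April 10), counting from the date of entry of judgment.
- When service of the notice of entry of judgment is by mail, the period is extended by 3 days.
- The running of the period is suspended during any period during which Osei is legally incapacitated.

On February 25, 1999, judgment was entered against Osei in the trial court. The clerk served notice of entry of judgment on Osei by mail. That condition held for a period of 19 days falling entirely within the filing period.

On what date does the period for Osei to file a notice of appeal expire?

4 months after February 25, 1999 is June 25, 1999.
Service was by mail, adding 3 days: June 25, 1999 + 3 days = June 28, 1999.
Tolling adds 19 days: June 28, 1999 + 19 days = July 17, 1999.

July 17, 1999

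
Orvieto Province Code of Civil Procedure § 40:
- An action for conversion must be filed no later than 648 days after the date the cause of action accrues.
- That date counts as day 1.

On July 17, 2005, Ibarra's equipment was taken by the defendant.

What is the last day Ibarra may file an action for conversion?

April 25, 2007

Counting July 17, 2005 as day 1, day 648 is April 25, 2007.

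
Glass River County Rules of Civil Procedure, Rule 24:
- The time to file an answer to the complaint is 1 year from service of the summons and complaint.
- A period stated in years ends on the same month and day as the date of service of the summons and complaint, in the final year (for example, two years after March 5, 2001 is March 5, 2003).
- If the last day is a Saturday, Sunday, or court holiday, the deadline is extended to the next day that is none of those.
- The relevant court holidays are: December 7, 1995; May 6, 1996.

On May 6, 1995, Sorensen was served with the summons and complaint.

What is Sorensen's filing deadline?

1 year after May 6, 1995 is May 6, 1996.
May 6, 1996 is a listed holiday. The next qualifying day is May 7, 1996.

May 7, 1996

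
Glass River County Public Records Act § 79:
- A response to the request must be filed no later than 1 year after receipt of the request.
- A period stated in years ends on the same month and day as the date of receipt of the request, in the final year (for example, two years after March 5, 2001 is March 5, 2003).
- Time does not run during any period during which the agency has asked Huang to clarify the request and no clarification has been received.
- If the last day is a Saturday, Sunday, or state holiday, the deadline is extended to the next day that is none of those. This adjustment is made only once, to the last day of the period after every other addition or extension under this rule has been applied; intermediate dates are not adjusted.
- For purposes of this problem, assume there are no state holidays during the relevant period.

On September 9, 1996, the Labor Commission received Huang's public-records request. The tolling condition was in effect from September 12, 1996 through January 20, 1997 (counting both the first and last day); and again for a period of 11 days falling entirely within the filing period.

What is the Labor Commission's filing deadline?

January 29, 1998

1 year after September 9, 1996 is September 9, 1997.
From September 12, 1996 through January 20, 1997 inclusive is 131 days; tolling adds 131 days: September 9, 1997 + 131 days = January 18, 1998.
Tolling adds 11 days: January 18, 1998 + 11 days = January 29, 1998.
January 29, 1998 is a Thursday and not a state holiday, so no extension applies.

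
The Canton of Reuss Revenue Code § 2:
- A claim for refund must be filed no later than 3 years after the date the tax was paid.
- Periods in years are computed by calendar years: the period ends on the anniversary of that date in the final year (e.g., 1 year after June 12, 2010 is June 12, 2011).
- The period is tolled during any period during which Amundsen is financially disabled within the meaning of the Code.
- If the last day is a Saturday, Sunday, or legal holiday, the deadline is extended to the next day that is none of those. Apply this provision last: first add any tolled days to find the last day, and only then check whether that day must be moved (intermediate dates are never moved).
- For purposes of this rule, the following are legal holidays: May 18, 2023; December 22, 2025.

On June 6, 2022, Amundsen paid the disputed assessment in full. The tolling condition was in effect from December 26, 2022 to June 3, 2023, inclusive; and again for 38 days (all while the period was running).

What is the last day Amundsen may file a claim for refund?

3 years after June 6, 2022 is June 6, 2025.
From December 26, 2022 through June 3, 2023 inclusive is 160 days; tolling adds 160 days: June 6, 2025 + 160 days = November 13, 2025.
Tolling adds 38 days: November 13, 2025 + 38 days = December 21, 2025.
December 21, 2025 is Sunday; December 22, 2025 is a listed holiday. The next qualifying day is December 23, 2025.

December 23, 2025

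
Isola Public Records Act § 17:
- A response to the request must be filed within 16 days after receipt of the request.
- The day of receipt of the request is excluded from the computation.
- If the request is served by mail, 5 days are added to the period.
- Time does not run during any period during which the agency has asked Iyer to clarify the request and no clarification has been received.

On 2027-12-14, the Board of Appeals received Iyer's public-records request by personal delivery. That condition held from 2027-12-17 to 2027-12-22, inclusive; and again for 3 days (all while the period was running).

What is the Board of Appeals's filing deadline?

16 days after 2027-12-14 is December 30, 2027.
Service was not by mail, so no mail extension applies.
From December 17, 2027 through December 22, 2027 inclusive is 6 days; tolling adds 6 days: December 30, 2027 + 6 days = January 5, 2028.
Tolling adds 3 days: January 5, 2028 + 3 days = January 8, 2028.

January 8, 2028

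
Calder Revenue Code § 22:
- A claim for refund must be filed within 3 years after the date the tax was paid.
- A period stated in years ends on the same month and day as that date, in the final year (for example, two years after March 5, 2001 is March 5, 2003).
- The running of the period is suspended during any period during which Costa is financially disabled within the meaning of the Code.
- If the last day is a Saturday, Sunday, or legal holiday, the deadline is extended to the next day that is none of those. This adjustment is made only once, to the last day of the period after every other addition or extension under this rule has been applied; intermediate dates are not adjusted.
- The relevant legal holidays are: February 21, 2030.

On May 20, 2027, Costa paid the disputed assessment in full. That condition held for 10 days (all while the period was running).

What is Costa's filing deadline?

3 years after May 20, 2027 is May 20, 2030.
Tolling adds 10 days: May 20, 2030 + 10 days = May 30, 2030.
May 30, 2030 is a Thursday and not a legal holiday, so no extension applies.

May 30, 2030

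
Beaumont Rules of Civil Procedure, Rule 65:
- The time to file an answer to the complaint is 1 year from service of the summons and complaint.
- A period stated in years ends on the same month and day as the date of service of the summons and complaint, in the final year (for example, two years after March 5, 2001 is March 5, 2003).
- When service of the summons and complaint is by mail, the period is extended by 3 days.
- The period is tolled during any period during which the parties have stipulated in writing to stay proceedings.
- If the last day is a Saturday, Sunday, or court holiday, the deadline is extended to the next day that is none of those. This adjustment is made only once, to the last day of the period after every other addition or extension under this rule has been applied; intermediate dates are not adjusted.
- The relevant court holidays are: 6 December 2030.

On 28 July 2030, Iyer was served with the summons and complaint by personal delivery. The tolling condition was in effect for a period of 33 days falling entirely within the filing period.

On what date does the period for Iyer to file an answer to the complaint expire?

1 year after 28 July 2030 is July 28, 2031.
Service was not by mail, so no mail extension applies.
Tolling adds 33 days: July 28, 2031 + 33 days = August 30, 2031.
August 30, 2031 is Saturday; August 31, 2031 is Sunday. The next qualifying day is September 1, 2031.

September 1, 2031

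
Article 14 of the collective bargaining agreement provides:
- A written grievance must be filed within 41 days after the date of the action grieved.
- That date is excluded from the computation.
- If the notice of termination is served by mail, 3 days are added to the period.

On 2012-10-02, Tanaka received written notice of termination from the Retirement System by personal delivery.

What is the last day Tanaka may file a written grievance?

November 12, 2012

41 days after 2012-10-02 is November 12, 2012.
Service was not by mail, so no mail extension applies.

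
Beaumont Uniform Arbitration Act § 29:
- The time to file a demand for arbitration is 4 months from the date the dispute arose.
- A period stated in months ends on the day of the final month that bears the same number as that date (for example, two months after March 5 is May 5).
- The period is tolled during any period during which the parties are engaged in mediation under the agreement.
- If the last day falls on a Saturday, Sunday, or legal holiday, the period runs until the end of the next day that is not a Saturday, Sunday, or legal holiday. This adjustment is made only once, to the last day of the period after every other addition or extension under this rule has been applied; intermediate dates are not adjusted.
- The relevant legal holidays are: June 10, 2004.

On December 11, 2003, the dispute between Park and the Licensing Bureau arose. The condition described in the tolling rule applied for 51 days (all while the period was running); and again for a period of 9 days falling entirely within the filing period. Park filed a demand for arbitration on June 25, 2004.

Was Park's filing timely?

4 months after December 11, 2003 is April 11, 2004.
Tolling adds 51 days: April 11, 2004 + 51 days = June 1, 2004.
Tolling adds 9 days: June 1, 2004 + 9 days = June 10, 2004.
June 10, 2004 is a listed holiday. The next qualifying day is June 11, 2004.
The deadline is June 11, 2004; the filing on June 25, 2004 is after that date.

No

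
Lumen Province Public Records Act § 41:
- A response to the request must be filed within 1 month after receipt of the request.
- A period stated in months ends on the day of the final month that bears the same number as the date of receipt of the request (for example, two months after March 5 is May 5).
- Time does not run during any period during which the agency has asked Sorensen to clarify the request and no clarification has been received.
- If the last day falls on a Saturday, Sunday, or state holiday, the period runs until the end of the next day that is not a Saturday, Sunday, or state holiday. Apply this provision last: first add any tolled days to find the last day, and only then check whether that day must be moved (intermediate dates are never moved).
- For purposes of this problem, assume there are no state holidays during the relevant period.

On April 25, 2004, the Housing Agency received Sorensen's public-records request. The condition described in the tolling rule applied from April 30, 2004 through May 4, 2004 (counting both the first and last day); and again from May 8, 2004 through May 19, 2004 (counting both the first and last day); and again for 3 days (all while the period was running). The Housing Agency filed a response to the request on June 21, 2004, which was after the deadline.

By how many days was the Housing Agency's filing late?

1 month after April 25, 2004 is May 25, 2004.
From April 30, 2004 through May 4, 2004 inclusive is 5 days; tolling adds 5 days: May 25, 2004 + 5 days = May 30, 2004.
From May 8, 2004 through May 19, 2004 inclusive is 12 days; tolling adds 12 days: May 30, 2004 + 12 days = June 11, 2004.
Tolling adds 3 days: June 11, 2004 + 3 days = June 14, 2004.
June 14, 2004 is a Monday and not a state holiday, so no extension applies.
The deadline is June 14, 2004; from June 14, 2004 to June 21, 2004 is 7 days.

7 days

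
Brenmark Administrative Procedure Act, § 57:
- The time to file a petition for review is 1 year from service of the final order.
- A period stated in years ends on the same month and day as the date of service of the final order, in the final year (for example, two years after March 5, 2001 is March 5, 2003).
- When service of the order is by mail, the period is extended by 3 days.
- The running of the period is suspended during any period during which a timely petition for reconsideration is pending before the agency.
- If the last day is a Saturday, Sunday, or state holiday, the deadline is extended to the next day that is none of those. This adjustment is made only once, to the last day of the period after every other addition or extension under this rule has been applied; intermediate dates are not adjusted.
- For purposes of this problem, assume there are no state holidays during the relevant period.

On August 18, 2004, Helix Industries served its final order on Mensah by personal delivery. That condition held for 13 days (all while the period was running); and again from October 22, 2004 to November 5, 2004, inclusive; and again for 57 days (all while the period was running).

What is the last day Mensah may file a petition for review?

1 year after August 18, 2004 is August 18, 2005.
Service was not by mail, so no mail extension applies.
Tolling adds 13 days: August 18, 2005 + 13 days = August 31, 2005.
From October 22, 2004 through November 5, 2004 inclusive is 15 days; tolling adds 15 days: August 31, 2005 + 15 days = September 15, 2005.
Tolling adds 57 days: September 15, 2005 + 57 days = November 11, 2005.
November 11, 2005 is a Friday and not a state holiday, so no extension applies.

November 11, 2005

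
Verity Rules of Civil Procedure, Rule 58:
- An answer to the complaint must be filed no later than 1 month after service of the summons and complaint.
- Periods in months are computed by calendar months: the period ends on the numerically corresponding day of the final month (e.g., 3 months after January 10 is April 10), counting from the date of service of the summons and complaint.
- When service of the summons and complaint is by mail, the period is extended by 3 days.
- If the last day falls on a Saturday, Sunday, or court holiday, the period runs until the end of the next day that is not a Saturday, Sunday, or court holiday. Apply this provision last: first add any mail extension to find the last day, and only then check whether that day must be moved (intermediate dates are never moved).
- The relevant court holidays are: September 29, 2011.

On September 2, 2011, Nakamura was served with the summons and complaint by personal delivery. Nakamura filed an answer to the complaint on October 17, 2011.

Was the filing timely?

No

1 month after September 2, 2011 is October 2, 2011.
Service was not by mail, so no mail extension applies.
October 2, 2011 is Sunday. The next qualifying day is October 3, 2011.
The deadline is October 3, 2011; the filing on October 17, 2011 is after that date.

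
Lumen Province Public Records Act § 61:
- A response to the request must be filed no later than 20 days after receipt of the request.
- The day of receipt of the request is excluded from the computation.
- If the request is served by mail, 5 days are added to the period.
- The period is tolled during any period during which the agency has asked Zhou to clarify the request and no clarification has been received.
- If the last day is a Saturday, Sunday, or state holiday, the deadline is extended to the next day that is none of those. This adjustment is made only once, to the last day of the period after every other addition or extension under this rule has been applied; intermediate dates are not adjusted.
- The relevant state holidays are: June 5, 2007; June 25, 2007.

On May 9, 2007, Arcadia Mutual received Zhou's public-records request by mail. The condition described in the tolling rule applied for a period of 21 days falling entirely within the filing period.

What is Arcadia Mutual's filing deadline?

June 26, 2007

20 days after May 9, 2007 is May 29, 2007.
Service was by mail, adding 5 days: May 29, 2007 + 5 days = June 3, 2007.
Tolling adds 21 days: June 3, 2007 + 21 days = June 24, 2007.
June 24, 2007 is Sunday; June 25, 2007 is a listed holiday. The next qualifying day is June 26, 2007.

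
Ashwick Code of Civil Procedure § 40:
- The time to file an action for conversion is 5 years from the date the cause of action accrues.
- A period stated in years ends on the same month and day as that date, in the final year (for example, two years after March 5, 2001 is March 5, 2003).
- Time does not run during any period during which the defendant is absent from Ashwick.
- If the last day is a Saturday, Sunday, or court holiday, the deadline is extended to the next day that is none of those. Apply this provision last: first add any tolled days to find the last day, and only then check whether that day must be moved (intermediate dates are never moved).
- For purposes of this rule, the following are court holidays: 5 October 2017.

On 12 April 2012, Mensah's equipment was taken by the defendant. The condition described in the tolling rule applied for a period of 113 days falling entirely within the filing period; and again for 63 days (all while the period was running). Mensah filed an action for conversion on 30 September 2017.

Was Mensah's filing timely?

Yes

5 years after 12 April 2012 is April 12, 2017.
Tolling adds 113 days: April 12, 2017 + 113 days = August 3, 2017.
Tolling adds 63 days: August 3, 2017 + 63 days = October 5, 2017.
October 5, 2017 is a listed holiday. The next qualifying day is October 6, 2017.
The deadline is October 6, 2017; the filing on September 30, 2017 is on or before that date.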